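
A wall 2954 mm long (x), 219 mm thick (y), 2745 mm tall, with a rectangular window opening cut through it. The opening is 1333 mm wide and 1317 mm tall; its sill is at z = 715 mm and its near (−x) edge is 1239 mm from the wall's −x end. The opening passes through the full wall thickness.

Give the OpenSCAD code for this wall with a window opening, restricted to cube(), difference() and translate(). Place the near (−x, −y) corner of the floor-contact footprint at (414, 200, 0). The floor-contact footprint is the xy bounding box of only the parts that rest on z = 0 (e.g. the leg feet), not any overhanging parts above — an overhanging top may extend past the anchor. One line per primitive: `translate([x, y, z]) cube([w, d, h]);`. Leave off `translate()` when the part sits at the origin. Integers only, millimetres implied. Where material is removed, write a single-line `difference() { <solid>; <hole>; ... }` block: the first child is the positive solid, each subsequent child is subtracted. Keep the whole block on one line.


difference() { translate([414, 200, 0]) cube([2954, 219, 2745]); translate([1653, 200, 715]) cube([1333, 219, 1317]); }


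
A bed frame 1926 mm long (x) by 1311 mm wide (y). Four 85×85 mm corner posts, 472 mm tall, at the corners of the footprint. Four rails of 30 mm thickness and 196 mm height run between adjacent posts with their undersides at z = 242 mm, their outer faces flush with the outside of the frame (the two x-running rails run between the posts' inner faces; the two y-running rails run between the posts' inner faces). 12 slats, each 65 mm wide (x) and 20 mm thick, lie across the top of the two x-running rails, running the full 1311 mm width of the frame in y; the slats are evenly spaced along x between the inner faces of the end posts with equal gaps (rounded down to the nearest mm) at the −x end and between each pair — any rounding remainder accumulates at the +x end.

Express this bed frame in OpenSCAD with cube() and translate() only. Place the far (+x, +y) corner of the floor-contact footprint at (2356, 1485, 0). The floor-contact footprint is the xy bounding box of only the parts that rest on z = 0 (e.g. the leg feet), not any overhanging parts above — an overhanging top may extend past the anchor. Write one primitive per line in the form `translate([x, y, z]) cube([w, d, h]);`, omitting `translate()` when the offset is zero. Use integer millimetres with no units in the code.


translate([430, 174, 0]) cube([85, 85, 472]);
translate([430, 1400, 0]) cube([85, 85, 472]);
translate([2271, 174, 0]) cube([85, 85, 472]);
translate([2271, 1400, 0]) cube([85, 85, 472]);
translate([515, 174, 242]) cube([1756, 30, 196]);
translate([515, 1455, 242]) cube([1756, 30, 196]);
translate([430, 259, 242]) cube([30, 1141, 196]);
translate([2326, 259, 242]) cube([30, 1141, 196]);
translate([590, 174, 438]) cube([65, 1311, 20]);
translate([730, 174, 438]) cube([65, 1311, 20]);
translate([870, 174, 438]) cube([65, 1311, 20]);
translate([1010, 174, 438]) cube([65, 1311, 20]);
translate([1150, 174, 438]) cube([65, 1311, 20]);
translate([1290, 174, 438]) cube([65, 1311, 20]);
translate([1430, 174, 438]) cube([65, 1311, 20]);
translate([1570, 174, 438]) cube([65, 1311, 20]);
translate([1710, 174, 438]) cube([65, 1311, 20]);
translate([1850, 174, 438]) cube([65, 1311, 20]);
translate([1990, 174, 438]) cube([65, 1311, 20]);
translate([2130, 174, 438]) cube([65, 1311, 20]);


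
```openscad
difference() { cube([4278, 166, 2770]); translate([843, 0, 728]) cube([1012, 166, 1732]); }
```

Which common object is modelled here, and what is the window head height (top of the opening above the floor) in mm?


A wall with a window opening. The window head height is 2460 mm.

A wall with a rectangular opening subtracted — a window. Sill at z = 728, opening 1732 mm tall, so the head is at 728 + 1732 = 2460 mm.


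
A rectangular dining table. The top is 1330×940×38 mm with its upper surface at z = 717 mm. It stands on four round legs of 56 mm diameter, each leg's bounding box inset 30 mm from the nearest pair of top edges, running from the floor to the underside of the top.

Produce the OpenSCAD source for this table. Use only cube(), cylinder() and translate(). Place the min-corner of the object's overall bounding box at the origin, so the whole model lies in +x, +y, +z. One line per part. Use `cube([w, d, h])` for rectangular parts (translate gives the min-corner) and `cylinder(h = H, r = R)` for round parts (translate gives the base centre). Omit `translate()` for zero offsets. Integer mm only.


// leg_h = 717 - 38 = 679
translate([0, 0, 679]) cube([1330, 940, 38]);
translate([58, 58, 0]) cylinder(h = 679, r = 28);
translate([1272, 58, 0]) cylinder(h = 679, r = 28);
translate([58, 882, 0]) cylinder(h = 679, r = 28);
translate([1272, 882, 0]) cylinder(h = 679, r = 28);


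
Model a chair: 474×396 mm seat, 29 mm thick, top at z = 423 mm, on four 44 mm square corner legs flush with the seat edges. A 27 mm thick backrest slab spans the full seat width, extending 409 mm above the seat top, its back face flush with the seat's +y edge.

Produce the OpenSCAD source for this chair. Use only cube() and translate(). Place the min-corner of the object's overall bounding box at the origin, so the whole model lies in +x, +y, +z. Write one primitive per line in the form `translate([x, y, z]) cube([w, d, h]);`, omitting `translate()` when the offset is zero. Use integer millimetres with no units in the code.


// leg_h = 423 - 29 = 394
translate([0, 0, 394]) cube([474, 396, 29]);
cube([44, 44, 394]);
translate([430, 0, 0]) cube([44, 44, 394]);
translate([0, 352, 0]) cube([44, 44, 394]);
translate([430, 352, 0]) cube([44, 44, 394]);
translate([0, 369, 423]) cube([474, 27, 409]);


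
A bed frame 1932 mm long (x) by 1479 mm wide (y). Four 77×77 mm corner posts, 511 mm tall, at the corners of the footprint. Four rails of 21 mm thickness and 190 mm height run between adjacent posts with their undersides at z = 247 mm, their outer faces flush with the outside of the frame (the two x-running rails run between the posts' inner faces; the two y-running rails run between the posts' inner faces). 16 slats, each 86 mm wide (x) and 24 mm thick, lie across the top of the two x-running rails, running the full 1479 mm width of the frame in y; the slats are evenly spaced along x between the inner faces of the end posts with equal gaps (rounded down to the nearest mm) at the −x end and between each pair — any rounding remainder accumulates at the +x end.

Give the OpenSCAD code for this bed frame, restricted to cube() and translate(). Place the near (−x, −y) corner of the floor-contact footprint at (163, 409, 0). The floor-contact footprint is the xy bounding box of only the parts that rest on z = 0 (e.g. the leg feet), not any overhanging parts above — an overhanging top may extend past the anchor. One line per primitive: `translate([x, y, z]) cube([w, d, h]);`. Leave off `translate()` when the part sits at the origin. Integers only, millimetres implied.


translate([163, 409, 0]) cube([77, 77, 511]);
translate([163, 1811, 0]) cube([77, 77, 511]);
translate([2018, 409, 0]) cube([77, 77, 511]);
translate([2018, 1811, 0]) cube([77, 77, 511]);
translate([240, 409, 247]) cube([1778, 21, 190]);
translate([240, 1867, 247]) cube([1778, 21, 190]);
translate([163, 486, 247]) cube([21, 1325, 190]);
translate([2074, 486, 247]) cube([21, 1325, 190]);
translate([263, 409, 437]) cube([86, 1479, 24]);
translate([372, 409, 437]) cube([86, 1479, 24]);
translate([481, 409, 437]) cube([86, 1479, 24]);
translate([590, 409, 437]) cube([86, 1479, 24]);
translate([699, 409, 437]) cube([86, 1479, 24]);
translate([808, 409, 437]) cube([86, 1479, 24]);
translate([917, 409, 437]) cube([86, 1479, 24]);
translate([1026, 409, 437]) cube([86, 1479, 24]);
translate([1135, 409, 437]) cube([86, 1479, 24]);
translate([1244, 409, 437]) cube([86, 1479, 24]);
translate([1353, 409, 437]) cube([86, 1479, 24]);
translate([1462, 409, 437]) cube([86, 1479, 24]);
translate([1571, 409, 437]) cube([86, 1479, 24]);
translate([1680, 409, 437]) cube([86, 1479, 24]);
translate([1789, 409, 437]) cube([86, 1479, 24]);
translate([1898, 409, 437]) cube([86, 1479, 24]);


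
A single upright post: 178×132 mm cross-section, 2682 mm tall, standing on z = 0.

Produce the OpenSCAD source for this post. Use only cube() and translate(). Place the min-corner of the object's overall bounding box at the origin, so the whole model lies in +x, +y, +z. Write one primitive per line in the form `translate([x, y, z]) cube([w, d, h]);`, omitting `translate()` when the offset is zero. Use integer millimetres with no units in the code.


cube([178, 132, 2682]);


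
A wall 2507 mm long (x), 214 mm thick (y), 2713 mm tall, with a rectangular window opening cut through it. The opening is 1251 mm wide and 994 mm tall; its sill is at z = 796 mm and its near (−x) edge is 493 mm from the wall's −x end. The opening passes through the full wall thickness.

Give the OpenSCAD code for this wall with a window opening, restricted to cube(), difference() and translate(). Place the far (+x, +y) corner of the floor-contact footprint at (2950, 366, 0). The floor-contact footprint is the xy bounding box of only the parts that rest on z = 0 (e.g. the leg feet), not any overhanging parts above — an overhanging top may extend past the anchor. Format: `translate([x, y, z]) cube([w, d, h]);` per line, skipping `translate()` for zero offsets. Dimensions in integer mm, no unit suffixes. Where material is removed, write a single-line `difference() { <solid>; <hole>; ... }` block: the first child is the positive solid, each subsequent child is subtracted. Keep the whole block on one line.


difference() { translate([443, 152, 0]) cube([2507, 214, 2713]); translate([936, 152, 796]) cube([1251, 214, 994]); }


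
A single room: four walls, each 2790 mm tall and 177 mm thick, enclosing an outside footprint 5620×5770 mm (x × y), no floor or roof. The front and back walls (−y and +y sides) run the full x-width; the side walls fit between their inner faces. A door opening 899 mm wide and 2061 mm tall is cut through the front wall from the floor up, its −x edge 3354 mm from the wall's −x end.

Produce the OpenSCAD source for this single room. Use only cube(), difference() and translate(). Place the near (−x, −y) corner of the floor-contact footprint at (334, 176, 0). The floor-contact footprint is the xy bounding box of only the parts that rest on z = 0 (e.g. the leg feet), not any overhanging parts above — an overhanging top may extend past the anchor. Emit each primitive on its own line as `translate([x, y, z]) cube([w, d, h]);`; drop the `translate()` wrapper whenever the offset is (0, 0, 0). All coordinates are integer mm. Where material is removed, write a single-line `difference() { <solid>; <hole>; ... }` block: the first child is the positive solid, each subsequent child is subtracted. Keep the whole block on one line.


difference() { translate([334, 176, 0]) cube([5620, 177, 2790]); translate([3688, 176, 0]) cube([899, 177, 2061]); }
translate([334, 5769, 0]) cube([5620, 177, 2790]);
translate([334, 353, 0]) cube([177, 5416, 2790]);
translate([5777, 353, 0]) cube([177, 5416, 2790]);


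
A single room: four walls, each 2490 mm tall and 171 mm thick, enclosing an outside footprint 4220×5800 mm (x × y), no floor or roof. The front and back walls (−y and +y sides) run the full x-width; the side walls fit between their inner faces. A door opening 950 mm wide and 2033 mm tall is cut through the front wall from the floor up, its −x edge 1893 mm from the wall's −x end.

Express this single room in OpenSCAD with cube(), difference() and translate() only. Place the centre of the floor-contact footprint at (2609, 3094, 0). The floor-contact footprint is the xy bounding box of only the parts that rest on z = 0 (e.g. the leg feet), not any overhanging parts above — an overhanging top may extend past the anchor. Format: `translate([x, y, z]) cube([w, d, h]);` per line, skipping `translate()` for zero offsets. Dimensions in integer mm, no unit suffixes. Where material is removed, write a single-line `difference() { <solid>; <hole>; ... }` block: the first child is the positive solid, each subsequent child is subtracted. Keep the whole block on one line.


difference() { translate([499, 194, 0]) cube([4220, 171, 2490]); translate([2392, 194, 0]) cube([950, 171, 2033]); }
translate([499, 5823, 0]) cube([4220, 171, 2490]);
translate([499, 365, 0]) cube([171, 5458, 2490]);
translate([4548, 365, 0]) cube([171, 5458, 2490]);


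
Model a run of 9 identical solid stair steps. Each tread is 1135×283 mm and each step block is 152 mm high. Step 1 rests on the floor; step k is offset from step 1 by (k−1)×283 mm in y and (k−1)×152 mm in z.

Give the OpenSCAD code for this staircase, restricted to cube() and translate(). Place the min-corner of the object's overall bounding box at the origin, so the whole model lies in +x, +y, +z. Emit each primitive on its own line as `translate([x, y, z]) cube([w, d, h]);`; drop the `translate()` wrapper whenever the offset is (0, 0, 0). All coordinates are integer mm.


cube([1135, 283, 152]);
translate([0, 283, 152]) cube([1135, 283, 152]);
translate([0, 566, 304]) cube([1135, 283, 152]);
translate([0, 849, 456]) cube([1135, 283, 152]);
translate([0, 1132, 608]) cube([1135, 283, 152]);
translate([0, 1415, 760]) cube([1135, 283, 152]);
translate([0, 1698, 912]) cube([1135, 283, 152]);
translate([0, 1981, 1064]) cube([1135, 283, 152]);
translate([0, 2264, 1216]) cube([1135, 283, 152]);


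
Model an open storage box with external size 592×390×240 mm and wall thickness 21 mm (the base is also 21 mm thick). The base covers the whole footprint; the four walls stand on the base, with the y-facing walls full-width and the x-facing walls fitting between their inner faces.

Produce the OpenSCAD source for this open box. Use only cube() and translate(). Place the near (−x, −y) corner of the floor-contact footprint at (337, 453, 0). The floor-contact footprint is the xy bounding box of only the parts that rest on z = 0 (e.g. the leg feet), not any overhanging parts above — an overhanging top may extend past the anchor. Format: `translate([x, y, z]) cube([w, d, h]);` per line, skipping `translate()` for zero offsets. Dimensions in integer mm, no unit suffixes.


translate([337, 453, 0]) cube([592, 390, 21]);
translate([337, 453, 21]) cube([592, 21, 219]);
translate([337, 822, 21]) cube([592, 21, 219]);
translate([337, 474, 21]) cube([21, 348, 219]);
translate([908, 474, 21]) cube([21, 348, 219]);


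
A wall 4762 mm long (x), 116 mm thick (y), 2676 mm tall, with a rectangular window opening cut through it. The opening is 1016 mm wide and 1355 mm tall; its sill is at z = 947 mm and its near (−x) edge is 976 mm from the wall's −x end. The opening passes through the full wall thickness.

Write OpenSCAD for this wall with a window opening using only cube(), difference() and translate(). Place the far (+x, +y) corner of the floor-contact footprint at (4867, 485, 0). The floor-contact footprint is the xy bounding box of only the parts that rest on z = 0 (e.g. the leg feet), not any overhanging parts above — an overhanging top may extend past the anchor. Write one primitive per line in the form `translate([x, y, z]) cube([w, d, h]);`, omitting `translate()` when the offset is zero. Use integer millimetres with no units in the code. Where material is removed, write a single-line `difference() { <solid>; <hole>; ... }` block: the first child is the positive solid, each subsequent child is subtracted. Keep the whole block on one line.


difference() { translate([105, 369, 0]) cube([4762, 116, 2676]); translate([1081, 369, 947]) cube([1016, 116, 1355]); }


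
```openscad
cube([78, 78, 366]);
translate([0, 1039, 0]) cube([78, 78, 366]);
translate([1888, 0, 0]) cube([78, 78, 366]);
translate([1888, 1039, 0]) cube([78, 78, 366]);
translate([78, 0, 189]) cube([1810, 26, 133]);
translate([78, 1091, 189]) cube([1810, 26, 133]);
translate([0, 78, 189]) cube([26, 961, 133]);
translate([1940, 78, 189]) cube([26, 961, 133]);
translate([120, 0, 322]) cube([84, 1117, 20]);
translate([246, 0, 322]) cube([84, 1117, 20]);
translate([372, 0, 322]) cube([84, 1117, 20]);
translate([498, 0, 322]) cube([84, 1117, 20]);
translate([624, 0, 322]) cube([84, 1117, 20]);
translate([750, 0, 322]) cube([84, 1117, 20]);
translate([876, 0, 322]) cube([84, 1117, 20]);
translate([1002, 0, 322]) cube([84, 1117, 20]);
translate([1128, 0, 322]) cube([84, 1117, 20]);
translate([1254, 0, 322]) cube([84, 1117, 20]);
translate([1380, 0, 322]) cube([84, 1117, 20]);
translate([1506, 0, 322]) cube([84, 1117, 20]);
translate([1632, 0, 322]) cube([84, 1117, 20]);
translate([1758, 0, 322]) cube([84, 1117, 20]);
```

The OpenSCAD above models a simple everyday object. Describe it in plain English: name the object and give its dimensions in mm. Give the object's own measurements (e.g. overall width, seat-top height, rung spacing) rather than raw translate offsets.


A bed frame 1966 mm long (x) by 1117 mm wide (y). Four 78×78 mm corner posts, 366 mm tall, at the corners of the footprint. Four rails of 26 mm thickness and 133 mm height run between adjacent posts with their undersides at z = 189 mm, their outer faces flush with the outside of the frame (the two x-running rails run between the posts' inner faces; the two y-running rails run between the posts' inner faces). 14 slats, each 84 mm wide (x) and 20 mm thick, lie across the top of the two x-running rails, running the full 1117 mm width of the frame in y; along x they sit between the end posts with a 42 mm gap after the −x posts and between neighbouring slats, leaving 46 mm before the +x posts.


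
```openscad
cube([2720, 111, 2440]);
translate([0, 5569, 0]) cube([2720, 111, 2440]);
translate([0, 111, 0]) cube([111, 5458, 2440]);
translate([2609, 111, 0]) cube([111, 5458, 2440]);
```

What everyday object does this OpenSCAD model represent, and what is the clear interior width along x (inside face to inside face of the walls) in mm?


A house (or room) frame. The interior width is 2498 mm.

Four 2440 mm walls enclosing a rectangle with no floor or roof — a room or house frame. Outside width is 2720 mm and wall thickness is 111 mm, so the interior width is 2720 − 2 × 111 = 2498 mm.


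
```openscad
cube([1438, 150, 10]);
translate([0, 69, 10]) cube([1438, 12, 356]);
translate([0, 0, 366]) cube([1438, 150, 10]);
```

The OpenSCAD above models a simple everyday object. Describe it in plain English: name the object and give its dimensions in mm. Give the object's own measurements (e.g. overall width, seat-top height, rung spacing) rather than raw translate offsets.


An I-beam lying along x, 1438 mm long. Overall section height 376 mm. Two flanges 150 mm wide (y) and 10 mm thick, one on the floor and one at the top; a web 12 mm thick runs between them, centred on the flange width.


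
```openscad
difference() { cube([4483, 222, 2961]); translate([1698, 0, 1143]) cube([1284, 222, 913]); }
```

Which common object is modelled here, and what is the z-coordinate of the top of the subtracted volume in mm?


A wall with a window opening. The window head height is 2056 mm.

A wall with a rectangular opening subtracted — a window. Sill at z = 1143, opening 913 mm tall, so the head is at 1143 + 913 = 2056 mm.


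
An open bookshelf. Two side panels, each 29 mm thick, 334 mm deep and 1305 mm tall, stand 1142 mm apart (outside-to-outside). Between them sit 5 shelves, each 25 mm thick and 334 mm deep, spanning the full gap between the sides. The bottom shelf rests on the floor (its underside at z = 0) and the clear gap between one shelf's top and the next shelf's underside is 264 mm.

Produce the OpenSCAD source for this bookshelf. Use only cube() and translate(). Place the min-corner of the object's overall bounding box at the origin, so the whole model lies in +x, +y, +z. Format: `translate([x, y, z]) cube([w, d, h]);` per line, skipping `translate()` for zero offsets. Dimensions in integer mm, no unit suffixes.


cube([29, 334, 1305]);
translate([1113, 0, 0]) cube([29, 334, 1305]);
translate([29, 0, 0]) cube([1084, 334, 25]);
translate([29, 0, 289]) cube([1084, 334, 25]);
translate([29, 0, 578]) cube([1084, 334, 25]);
translate([29, 0, 867]) cube([1084, 334, 25]);
translate([29, 0, 1156]) cube([1084, 334, 25]);


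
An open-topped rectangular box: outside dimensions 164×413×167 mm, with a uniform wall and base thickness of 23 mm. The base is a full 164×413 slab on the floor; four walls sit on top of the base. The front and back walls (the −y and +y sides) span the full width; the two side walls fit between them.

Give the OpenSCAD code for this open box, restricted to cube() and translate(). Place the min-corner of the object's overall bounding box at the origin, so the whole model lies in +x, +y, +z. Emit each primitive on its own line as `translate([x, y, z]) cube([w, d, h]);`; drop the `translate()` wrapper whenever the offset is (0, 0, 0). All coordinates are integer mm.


cube([164, 413, 23]);
translate([0, 0, 23]) cube([164, 23, 144]);
translate([0, 390, 23]) cube([164, 23, 144]);
translate([0, 23, 23]) cube([23, 367, 144]);
translate([141, 23, 23]) cube([23, 367, 144]);


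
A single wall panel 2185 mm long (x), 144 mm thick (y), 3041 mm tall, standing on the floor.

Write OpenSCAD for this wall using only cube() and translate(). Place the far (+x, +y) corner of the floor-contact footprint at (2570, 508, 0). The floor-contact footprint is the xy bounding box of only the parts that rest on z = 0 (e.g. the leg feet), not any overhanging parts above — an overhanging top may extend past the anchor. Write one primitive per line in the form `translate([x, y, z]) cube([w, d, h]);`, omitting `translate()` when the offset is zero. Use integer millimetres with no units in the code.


translate([385, 364, 0]) cube([2185, 144, 3041]);


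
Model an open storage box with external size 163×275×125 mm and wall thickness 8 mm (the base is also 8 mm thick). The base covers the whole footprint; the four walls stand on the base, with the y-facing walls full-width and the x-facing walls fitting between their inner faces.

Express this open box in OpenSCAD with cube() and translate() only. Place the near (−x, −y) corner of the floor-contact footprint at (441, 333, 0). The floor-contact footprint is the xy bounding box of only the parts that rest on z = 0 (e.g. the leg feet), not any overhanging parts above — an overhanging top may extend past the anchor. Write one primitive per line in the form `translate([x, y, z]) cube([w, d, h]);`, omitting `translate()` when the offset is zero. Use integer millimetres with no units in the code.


translate([441, 333, 0]) cube([163, 275, 8]);
translate([441, 333, 8]) cube([163, 8, 117]);
translate([441, 600, 8]) cube([163, 8, 117]);
translate([441, 341, 8]) cube([8, 259, 117]);
translate([596, 341, 8]) cube([8, 259, 117]);


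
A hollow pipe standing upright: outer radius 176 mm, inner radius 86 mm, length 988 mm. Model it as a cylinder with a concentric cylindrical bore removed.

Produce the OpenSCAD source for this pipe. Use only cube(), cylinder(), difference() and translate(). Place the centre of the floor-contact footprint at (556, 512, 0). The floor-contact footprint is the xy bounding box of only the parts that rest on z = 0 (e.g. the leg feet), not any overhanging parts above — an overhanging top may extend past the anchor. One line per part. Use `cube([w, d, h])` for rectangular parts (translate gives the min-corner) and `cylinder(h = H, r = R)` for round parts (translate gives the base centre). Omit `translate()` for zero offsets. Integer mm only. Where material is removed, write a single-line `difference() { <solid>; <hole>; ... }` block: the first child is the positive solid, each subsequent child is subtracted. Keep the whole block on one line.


difference() { translate([556, 512, 0]) cylinder(h = 988, r = 176); translate([556, 512, 0]) cylinder(h = 988, r = 86); }


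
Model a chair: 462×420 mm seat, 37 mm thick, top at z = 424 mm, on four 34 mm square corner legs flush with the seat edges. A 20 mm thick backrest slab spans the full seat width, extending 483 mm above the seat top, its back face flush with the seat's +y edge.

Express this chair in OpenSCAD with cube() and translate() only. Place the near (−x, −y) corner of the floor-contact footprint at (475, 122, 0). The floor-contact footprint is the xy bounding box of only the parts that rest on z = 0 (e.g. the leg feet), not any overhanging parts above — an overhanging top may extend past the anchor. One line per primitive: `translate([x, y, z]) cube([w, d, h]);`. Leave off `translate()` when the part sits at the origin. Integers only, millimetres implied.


// leg_h = 424 - 37 = 387
translate([475, 122, 387]) cube([462, 420, 37]);
translate([475, 122, 0]) cube([34, 34, 387]);
translate([903, 122, 0]) cube([34, 34, 387]);
translate([475, 508, 0]) cube([34, 34, 387]);
translate([903, 508, 0]) cube([34, 34, 387]);
translate([475, 522, 424]) cube([462, 20, 483]);


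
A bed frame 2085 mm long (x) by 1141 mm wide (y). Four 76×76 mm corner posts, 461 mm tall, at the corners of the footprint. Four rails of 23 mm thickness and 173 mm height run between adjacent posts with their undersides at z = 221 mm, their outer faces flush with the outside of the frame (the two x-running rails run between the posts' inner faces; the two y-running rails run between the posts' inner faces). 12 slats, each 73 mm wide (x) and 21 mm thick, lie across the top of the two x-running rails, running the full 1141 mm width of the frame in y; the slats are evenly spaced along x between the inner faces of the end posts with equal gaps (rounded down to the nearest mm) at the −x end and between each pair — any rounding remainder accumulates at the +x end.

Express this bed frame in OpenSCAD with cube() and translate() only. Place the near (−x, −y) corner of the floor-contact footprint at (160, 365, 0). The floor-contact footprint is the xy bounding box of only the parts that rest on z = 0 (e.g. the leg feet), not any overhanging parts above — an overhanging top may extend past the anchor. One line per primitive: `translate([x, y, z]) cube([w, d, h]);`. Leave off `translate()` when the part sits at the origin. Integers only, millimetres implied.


translate([160, 365, 0]) cube([76, 76, 461]);
translate([160, 1430, 0]) cube([76, 76, 461]);
translate([2169, 365, 0]) cube([76, 76, 461]);
translate([2169, 1430, 0]) cube([76, 76, 461]);
translate([236, 365, 221]) cube([1933, 23, 173]);
translate([236, 1483, 221]) cube([1933, 23, 173]);
translate([160, 441, 221]) cube([23, 989, 173]);
translate([2222, 441, 221]) cube([23, 989, 173]);
translate([317, 365, 394]) cube([73, 1141, 21]);
translate([471, 365, 394]) cube([73, 1141, 21]);
translate([625, 365, 394]) cube([73, 1141, 21]);
translate([779, 365, 394]) cube([73, 1141, 21]);
translate([933, 365, 394]) cube([73, 1141, 21]);
translate([1087, 365, 394]) cube([73, 1141, 21]);
translate([1241, 365, 394]) cube([73, 1141, 21]);
translate([1395, 365, 394]) cube([73, 1141, 21]);
translate([1549, 365, 394]) cube([73, 1141, 21]);
translate([1703, 365, 394]) cube([73, 1141, 21]);
translate([1857, 365, 394]) cube([73, 1141, 21]);
translate([2011, 365, 394]) cube([73, 1141, 21]);


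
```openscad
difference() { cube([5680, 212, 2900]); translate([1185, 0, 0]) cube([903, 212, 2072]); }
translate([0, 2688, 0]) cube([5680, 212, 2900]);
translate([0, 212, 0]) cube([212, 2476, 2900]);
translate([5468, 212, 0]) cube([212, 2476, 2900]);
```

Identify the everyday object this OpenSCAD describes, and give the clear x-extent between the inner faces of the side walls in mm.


A single room. The interior width is 5256 mm.

Four walls enclosing a rectangle with a door in the front wall — a room. Outside width 5680 minus two 212 mm walls gives 5256 mm.


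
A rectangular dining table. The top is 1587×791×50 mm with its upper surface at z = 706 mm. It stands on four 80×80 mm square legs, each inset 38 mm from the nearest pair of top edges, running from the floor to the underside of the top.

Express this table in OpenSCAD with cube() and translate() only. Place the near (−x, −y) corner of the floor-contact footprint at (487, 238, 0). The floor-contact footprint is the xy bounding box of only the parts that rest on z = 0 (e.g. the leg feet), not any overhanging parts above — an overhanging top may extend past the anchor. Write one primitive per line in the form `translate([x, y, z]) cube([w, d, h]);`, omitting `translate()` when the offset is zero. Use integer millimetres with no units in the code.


translate([449, 200, 656]) cube([1587, 791, 50]);
translate([487, 238, 0]) cube([80, 80, 656]);
translate([1918, 238, 0]) cube([80, 80, 656]);
translate([487, 873, 0]) cube([80, 80, 656]);
translate([1918, 873, 0]) cube([80, 80, 656]);


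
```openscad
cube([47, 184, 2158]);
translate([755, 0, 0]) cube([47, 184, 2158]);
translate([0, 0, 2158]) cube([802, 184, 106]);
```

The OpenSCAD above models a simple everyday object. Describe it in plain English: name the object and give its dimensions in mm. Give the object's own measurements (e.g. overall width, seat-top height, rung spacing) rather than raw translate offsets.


A door frame. The clear opening is 708 mm wide and 2158 mm high. Two 47 mm wide jambs, 184 mm deep, stand either side of the opening from the floor to the top of the opening. A 106 mm thick head sits across the top of both jambs, spanning the full outside width of the frame.


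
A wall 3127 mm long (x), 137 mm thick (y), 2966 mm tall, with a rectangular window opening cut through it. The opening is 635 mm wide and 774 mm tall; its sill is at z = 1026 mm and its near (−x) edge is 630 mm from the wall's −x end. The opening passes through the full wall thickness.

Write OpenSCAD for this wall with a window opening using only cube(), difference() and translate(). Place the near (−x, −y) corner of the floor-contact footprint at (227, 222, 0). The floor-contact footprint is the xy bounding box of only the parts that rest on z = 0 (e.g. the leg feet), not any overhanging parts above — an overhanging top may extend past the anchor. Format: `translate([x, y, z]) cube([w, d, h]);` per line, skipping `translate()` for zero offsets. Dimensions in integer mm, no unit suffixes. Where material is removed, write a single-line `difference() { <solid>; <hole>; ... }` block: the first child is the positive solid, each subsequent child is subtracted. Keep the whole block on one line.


difference() { translate([227, 222, 0]) cube([3127, 137, 2966]); translate([857, 222, 1026]) cube([635, 137, 774]); }


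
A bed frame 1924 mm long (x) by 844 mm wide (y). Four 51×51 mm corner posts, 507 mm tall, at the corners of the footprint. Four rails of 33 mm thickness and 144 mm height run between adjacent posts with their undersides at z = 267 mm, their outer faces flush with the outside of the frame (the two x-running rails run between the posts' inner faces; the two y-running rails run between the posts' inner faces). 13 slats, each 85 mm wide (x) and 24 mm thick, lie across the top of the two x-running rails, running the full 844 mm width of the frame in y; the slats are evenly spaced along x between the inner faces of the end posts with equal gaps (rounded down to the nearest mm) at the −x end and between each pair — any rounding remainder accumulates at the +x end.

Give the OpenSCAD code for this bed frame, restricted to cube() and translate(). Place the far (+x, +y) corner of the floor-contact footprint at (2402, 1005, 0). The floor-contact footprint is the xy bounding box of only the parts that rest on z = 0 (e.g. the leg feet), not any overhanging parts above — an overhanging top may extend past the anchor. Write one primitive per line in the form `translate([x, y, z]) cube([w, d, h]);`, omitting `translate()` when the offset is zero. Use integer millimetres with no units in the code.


// slat z = rail_z + rail_h = 267 + 144 = 411
// slat gap = ⌊(1822 − 13·85) / 14⌋ = 51
translate([478, 161, 0]) cube([51, 51, 507]);
translate([478, 954, 0]) cube([51, 51, 507]);
translate([2351, 161, 0]) cube([51, 51, 507]);
translate([2351, 954, 0]) cube([51, 51, 507]);
translate([529, 161, 267]) cube([1822, 33, 144]);
translate([529, 972, 267]) cube([1822, 33, 144]);
translate([478, 212, 267]) cube([33, 742, 144]);
translate([2369, 212, 267]) cube([33, 742, 144]);
translate([580, 161, 411]) cube([85, 844, 24]);
translate([716, 161, 411]) cube([85, 844, 24]);
translate([852, 161, 411]) cube([85, 844, 24]);
translate([988, 161, 411]) cube([85, 844, 24]);
translate([1124, 161, 411]) cube([85, 844, 24]);
translate([1260, 161, 411]) cube([85, 844, 24]);
translate([1396, 161, 411]) cube([85, 844, 24]);
translate([1532, 161, 411]) cube([85, 844, 24]);
translate([1668, 161, 411]) cube([85, 844, 24]);
translate([1804, 161, 411]) cube([85, 844, 24]);
translate([1940, 161, 411]) cube([85, 844, 24]);
translate([2076, 161, 411]) cube([85, 844, 24]);
translate([2212, 161, 411]) cube([85, 844, 24]);


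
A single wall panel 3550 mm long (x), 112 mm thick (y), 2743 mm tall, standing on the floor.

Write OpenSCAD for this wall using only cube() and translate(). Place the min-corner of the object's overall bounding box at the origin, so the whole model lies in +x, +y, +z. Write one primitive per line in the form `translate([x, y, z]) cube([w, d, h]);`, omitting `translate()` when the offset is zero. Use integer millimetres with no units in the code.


cube([3550, 112, 2743]);


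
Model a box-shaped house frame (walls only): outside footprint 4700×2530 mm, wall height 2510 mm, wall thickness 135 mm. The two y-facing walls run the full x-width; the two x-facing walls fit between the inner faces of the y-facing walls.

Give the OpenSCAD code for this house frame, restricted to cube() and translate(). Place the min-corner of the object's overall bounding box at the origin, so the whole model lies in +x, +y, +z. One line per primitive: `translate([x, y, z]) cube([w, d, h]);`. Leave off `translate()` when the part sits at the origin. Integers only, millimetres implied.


cube([4700, 135, 2510]);
translate([0, 2395, 0]) cube([4700, 135, 2510]);
translate([0, 135, 0]) cube([135, 2260, 2510]);
translate([4565, 135, 0]) cube([135, 2260, 2510]);


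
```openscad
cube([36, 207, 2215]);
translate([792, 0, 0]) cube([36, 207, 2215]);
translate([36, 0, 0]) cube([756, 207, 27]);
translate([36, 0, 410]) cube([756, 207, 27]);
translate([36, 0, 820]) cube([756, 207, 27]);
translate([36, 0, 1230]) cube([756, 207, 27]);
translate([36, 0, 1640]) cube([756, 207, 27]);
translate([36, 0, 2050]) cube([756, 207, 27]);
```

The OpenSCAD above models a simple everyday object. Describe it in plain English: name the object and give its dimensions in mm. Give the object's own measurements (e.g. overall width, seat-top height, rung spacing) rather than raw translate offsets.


An open bookshelf. Two side panels, each 36 mm thick, 207 mm deep and 2215 mm tall, stand 828 mm apart (outside-to-outside). Between them sit 6 shelves, each 27 mm thick and 207 mm deep, spanning the full gap between the sides. The bottom shelf rests on the floor (its underside at z = 0) and the clear gap between one shelf's top and the next shelf's underside is 383 mm.


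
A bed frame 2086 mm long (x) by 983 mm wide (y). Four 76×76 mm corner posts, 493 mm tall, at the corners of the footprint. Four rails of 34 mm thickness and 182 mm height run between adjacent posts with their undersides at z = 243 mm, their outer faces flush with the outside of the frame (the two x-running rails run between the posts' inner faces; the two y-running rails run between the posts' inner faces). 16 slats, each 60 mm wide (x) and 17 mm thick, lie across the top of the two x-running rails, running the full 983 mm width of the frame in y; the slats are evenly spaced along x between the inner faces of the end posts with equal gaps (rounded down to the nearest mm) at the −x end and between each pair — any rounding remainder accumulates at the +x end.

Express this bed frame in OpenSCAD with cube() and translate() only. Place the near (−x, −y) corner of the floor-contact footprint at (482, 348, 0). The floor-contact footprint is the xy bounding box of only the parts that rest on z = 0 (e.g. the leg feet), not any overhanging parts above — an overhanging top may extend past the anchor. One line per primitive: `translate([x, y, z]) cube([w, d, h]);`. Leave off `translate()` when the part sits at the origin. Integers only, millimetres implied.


translate([482, 348, 0]) cube([76, 76, 493]);
translate([482, 1255, 0]) cube([76, 76, 493]);
translate([2492, 348, 0]) cube([76, 76, 493]);
translate([2492, 1255, 0]) cube([76, 76, 493]);
translate([558, 348, 243]) cube([1934, 34, 182]);
translate([558, 1297, 243]) cube([1934, 34, 182]);
translate([482, 424, 243]) cube([34, 831, 182]);
translate([2534, 424, 243]) cube([34, 831, 182]);
translate([615, 348, 425]) cube([60, 983, 17]);
translate([732, 348, 425]) cube([60, 983, 17]);
translate([849, 348, 425]) cube([60, 983, 17]);
translate([966, 348, 425]) cube([60, 983, 17]);
translate([1083, 348, 425]) cube([60, 983, 17]);
translate([1200, 348, 425]) cube([60, 983, 17]);
translate([1317, 348, 425]) cube([60, 983, 17]);
translate([1434, 348, 425]) cube([60, 983, 17]);
translate([1551, 348, 425]) cube([60, 983, 17]);
translate([1668, 348, 425]) cube([60, 983, 17]);
translate([1785, 348, 425]) cube([60, 983, 17]);
translate([1902, 348, 425]) cube([60, 983, 17]);
translate([2019, 348, 425]) cube([60, 983, 17]);
translate([2136, 348, 425]) cube([60, 983, 17]);
translate([2253, 348, 425]) cube([60, 983, 17]);
translate([2370, 348, 425]) cube([60, 983, 17]);


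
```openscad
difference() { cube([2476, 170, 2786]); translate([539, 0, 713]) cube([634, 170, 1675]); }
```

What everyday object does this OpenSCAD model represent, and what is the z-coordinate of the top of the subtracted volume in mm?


A wall with a window opening. The window head height is 2388 mm.

A wall with a rectangular opening subtracted — a window. Sill at z = 713, opening 1675 mm tall, so the head is at 713 + 1675 = 2388 mm.


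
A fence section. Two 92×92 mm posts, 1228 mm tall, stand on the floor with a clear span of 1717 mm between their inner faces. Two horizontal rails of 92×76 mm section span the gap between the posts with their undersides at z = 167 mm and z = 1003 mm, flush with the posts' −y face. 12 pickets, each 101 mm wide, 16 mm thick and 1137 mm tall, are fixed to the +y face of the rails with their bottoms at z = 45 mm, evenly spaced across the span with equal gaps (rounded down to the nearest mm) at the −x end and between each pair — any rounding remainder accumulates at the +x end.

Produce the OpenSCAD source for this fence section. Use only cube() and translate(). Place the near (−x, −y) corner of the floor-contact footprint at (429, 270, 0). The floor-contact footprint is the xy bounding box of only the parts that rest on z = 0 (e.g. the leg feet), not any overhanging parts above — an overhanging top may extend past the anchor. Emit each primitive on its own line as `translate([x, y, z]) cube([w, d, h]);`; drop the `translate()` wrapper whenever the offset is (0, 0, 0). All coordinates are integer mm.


translate([429, 270, 0]) cube([92, 92, 1228]);
translate([2238, 270, 0]) cube([92, 92, 1228]);
translate([521, 270, 167]) cube([1717, 92, 76]);
translate([521, 270, 1003]) cube([1717, 92, 76]);
translate([559, 362, 45]) cube([101, 16, 1137]);
translate([698, 362, 45]) cube([101, 16, 1137]);
translate([837, 362, 45]) cube([101, 16, 1137]);
translate([976, 362, 45]) cube([101, 16, 1137]);
translate([1115, 362, 45]) cube([101, 16, 1137]);
translate([1254, 362, 45]) cube([101, 16, 1137]);
translate([1393, 362, 45]) cube([101, 16, 1137]);
translate([1532, 362, 45]) cube([101, 16, 1137]);
translate([1671, 362, 45]) cube([101, 16, 1137]);
translate([1810, 362, 45]) cube([101, 16, 1137]);
translate([1949, 362, 45]) cube([101, 16, 1137]);
translate([2088, 362, 45]) cube([101, 16, 1137]);


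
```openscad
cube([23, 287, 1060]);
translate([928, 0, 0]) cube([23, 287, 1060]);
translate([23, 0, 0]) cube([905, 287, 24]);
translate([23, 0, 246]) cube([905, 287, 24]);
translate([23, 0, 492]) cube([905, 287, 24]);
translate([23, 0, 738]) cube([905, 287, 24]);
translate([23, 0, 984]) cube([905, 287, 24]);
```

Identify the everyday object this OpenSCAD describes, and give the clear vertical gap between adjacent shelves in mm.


A bookshelf. The clear shelf gap is 222 mm.

Two tall side panels with 5 horizontal boards between them — a bookshelf. The first two shelf undersides are at z = 0 and z = 246; with shelf thickness 24, the clear gap is 246 − 0 − 24 = 222 mm.
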